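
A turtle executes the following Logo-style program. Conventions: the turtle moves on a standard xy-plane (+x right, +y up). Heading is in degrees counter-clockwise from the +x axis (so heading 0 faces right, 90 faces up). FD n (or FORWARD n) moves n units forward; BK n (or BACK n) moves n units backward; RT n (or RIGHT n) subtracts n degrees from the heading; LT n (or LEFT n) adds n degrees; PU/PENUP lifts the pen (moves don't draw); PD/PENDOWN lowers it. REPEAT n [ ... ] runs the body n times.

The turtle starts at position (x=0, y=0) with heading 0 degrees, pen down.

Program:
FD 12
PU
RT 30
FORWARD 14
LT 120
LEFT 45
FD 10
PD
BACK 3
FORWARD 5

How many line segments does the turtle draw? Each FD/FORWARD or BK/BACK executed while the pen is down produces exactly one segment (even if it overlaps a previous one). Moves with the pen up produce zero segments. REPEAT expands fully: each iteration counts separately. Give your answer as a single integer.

Answer: 3

Derivation:
Executing turtle program step by step:
Start: pos=(0,0), heading=0, pen down
FD 12: (0,0) -> (12,0) [heading=0, draw]
PU: pen up
RT 30: heading 0 -> 330
FD 14: (12,0) -> (24.124,-7) [heading=330, move]
LT 120: heading 330 -> 90
LT 45: heading 90 -> 135
FD 10: (24.124,-7) -> (17.053,0.071) [heading=135, move]
PD: pen down
BK 3: (17.053,0.071) -> (19.175,-2.05) [heading=135, draw]
FD 5: (19.175,-2.05) -> (15.639,1.485) [heading=135, draw]
Final: pos=(15.639,1.485), heading=135, 3 segment(s) drawn
Segments drawn: 3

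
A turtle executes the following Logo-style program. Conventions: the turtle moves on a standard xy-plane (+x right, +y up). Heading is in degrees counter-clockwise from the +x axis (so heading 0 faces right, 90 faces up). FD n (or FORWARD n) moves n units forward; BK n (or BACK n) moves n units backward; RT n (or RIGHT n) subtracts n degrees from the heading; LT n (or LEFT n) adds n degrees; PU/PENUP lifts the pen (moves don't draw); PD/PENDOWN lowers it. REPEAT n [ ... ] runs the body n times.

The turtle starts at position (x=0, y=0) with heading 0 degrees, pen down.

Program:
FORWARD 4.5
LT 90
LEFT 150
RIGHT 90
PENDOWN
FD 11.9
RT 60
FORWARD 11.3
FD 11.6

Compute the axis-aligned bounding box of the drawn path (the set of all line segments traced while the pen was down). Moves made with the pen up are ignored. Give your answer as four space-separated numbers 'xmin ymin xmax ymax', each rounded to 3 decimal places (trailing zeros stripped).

Answer: -5.806 0 4.5 28.85

Derivation:
Executing turtle program step by step:
Start: pos=(0,0), heading=0, pen down
FD 4.5: (0,0) -> (4.5,0) [heading=0, draw]
LT 90: heading 0 -> 90
LT 150: heading 90 -> 240
RT 90: heading 240 -> 150
PD: pen down
FD 11.9: (4.5,0) -> (-5.806,5.95) [heading=150, draw]
RT 60: heading 150 -> 90
FD 11.3: (-5.806,5.95) -> (-5.806,17.25) [heading=90, draw]
FD 11.6: (-5.806,17.25) -> (-5.806,28.85) [heading=90, draw]
Final: pos=(-5.806,28.85), heading=90, 4 segment(s) drawn

Segment endpoints: x in {-5.806, -5.806, -5.806, 0, 4.5}, y in {0, 5.95, 17.25, 28.85}
xmin=-5.806, ymin=0, xmax=4.5, ymax=28.85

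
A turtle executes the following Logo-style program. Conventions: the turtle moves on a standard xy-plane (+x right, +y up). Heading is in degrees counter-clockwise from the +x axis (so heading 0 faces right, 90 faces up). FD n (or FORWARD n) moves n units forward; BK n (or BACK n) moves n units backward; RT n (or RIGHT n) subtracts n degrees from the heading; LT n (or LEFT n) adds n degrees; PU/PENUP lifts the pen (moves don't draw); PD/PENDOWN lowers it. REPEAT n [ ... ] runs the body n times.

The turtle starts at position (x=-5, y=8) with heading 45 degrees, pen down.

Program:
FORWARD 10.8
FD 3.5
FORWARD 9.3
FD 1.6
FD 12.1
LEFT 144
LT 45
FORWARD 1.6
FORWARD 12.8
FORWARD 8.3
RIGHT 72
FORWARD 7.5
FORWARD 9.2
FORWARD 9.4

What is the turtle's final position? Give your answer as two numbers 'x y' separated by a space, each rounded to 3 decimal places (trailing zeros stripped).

Executing turtle program step by step:
Start: pos=(-5,8), heading=45, pen down
FD 10.8: (-5,8) -> (2.637,15.637) [heading=45, draw]
FD 3.5: (2.637,15.637) -> (5.112,18.112) [heading=45, draw]
FD 9.3: (5.112,18.112) -> (11.688,24.688) [heading=45, draw]
FD 1.6: (11.688,24.688) -> (12.819,25.819) [heading=45, draw]
FD 12.1: (12.819,25.819) -> (21.375,34.375) [heading=45, draw]
LT 144: heading 45 -> 189
LT 45: heading 189 -> 234
FD 1.6: (21.375,34.375) -> (20.435,33.081) [heading=234, draw]
FD 12.8: (20.435,33.081) -> (12.911,22.725) [heading=234, draw]
FD 8.3: (12.911,22.725) -> (8.032,16.01) [heading=234, draw]
RT 72: heading 234 -> 162
FD 7.5: (8.032,16.01) -> (0.899,18.328) [heading=162, draw]
FD 9.2: (0.899,18.328) -> (-7.85,21.171) [heading=162, draw]
FD 9.4: (-7.85,21.171) -> (-16.79,24.076) [heading=162, draw]
Final: pos=(-16.79,24.076), heading=162, 11 segment(s) drawn

Answer: -16.79 24.076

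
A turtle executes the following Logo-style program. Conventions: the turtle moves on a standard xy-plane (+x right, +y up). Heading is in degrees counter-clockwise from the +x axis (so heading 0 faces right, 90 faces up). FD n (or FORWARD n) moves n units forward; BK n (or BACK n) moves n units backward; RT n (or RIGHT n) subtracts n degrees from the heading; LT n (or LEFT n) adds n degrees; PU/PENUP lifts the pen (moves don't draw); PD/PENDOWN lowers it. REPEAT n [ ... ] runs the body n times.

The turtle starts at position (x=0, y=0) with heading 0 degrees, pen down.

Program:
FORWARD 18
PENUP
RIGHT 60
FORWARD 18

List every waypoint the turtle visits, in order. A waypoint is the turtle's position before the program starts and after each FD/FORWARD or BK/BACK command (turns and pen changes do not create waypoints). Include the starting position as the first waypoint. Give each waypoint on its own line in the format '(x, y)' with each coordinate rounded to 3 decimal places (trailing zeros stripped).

Executing turtle program step by step:
Start: pos=(0,0), heading=0, pen down
FD 18: (0,0) -> (18,0) [heading=0, draw]
PU: pen up
RT 60: heading 0 -> 300
FD 18: (18,0) -> (27,-15.588) [heading=300, move]
Final: pos=(27,-15.588), heading=300, 1 segment(s) drawn
Waypoints (3 total):
(0, 0)
(18, 0)
(27, -15.588)

Answer: (0, 0)
(18, 0)
(27, -15.588)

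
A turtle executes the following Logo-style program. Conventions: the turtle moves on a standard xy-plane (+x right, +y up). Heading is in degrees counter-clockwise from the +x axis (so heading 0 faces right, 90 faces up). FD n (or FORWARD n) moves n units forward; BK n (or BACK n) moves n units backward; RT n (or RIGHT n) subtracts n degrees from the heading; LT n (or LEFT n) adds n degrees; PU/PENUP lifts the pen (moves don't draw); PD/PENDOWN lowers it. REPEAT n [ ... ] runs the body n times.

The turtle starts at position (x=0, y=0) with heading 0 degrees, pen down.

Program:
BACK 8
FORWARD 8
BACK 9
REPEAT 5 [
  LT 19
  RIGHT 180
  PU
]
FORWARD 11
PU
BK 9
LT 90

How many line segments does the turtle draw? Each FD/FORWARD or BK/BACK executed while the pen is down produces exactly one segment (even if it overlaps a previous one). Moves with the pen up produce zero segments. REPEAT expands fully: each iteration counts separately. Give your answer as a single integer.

Answer: 3

Derivation:
Executing turtle program step by step:
Start: pos=(0,0), heading=0, pen down
BK 8: (0,0) -> (-8,0) [heading=0, draw]
FD 8: (-8,0) -> (0,0) [heading=0, draw]
BK 9: (0,0) -> (-9,0) [heading=0, draw]
REPEAT 5 [
  -- iteration 1/5 --
  LT 19: heading 0 -> 19
  RT 180: heading 19 -> 199
  PU: pen up
  -- iteration 2/5 --
  LT 19: heading 199 -> 218
  RT 180: heading 218 -> 38
  PU: pen up
  -- iteration 3/5 --
  LT 19: heading 38 -> 57
  RT 180: heading 57 -> 237
  PU: pen up
  -- iteration 4/5 --
  LT 19: heading 237 -> 256
  RT 180: heading 256 -> 76
  PU: pen up
  -- iteration 5/5 --
  LT 19: heading 76 -> 95
  RT 180: heading 95 -> 275
  PU: pen up
]
FD 11: (-9,0) -> (-8.041,-10.958) [heading=275, move]
PU: pen up
BK 9: (-8.041,-10.958) -> (-8.826,-1.992) [heading=275, move]
LT 90: heading 275 -> 5
Final: pos=(-8.826,-1.992), heading=5, 3 segment(s) drawn
Segments drawn: 3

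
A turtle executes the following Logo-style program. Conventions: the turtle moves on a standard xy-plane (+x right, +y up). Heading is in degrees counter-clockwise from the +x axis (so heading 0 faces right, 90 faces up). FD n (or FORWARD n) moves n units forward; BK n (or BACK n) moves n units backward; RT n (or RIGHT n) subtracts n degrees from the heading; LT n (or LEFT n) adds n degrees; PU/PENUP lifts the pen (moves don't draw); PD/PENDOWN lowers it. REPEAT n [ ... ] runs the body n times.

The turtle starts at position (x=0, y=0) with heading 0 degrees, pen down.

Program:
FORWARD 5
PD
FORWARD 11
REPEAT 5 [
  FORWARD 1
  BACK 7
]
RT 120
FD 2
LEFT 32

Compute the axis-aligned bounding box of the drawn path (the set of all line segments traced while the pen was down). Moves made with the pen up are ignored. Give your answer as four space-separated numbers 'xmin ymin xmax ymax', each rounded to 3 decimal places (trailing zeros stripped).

Answer: -15 -1.732 17 0

Derivation:
Executing turtle program step by step:
Start: pos=(0,0), heading=0, pen down
FD 5: (0,0) -> (5,0) [heading=0, draw]
PD: pen down
FD 11: (5,0) -> (16,0) [heading=0, draw]
REPEAT 5 [
  -- iteration 1/5 --
  FD 1: (16,0) -> (17,0) [heading=0, draw]
  BK 7: (17,0) -> (10,0) [heading=0, draw]
  -- iteration 2/5 --
  FD 1: (10,0) -> (11,0) [heading=0, draw]
  BK 7: (11,0) -> (4,0) [heading=0, draw]
  -- iteration 3/5 --
  FD 1: (4,0) -> (5,0) [heading=0, draw]
  BK 7: (5,0) -> (-2,0) [heading=0, draw]
  -- iteration 4/5 --
  FD 1: (-2,0) -> (-1,0) [heading=0, draw]
  BK 7: (-1,0) -> (-8,0) [heading=0, draw]
  -- iteration 5/5 --
  FD 1: (-8,0) -> (-7,0) [heading=0, draw]
  BK 7: (-7,0) -> (-14,0) [heading=0, draw]
]
RT 120: heading 0 -> 240
FD 2: (-14,0) -> (-15,-1.732) [heading=240, draw]
LT 32: heading 240 -> 272
Final: pos=(-15,-1.732), heading=272, 13 segment(s) drawn

Segment endpoints: x in {-15, -14, -8, -7, -2, -1, 0, 4, 5, 10, 11, 16, 17}, y in {-1.732, 0}
xmin=-15, ymin=-1.732, xmax=17, ymax=0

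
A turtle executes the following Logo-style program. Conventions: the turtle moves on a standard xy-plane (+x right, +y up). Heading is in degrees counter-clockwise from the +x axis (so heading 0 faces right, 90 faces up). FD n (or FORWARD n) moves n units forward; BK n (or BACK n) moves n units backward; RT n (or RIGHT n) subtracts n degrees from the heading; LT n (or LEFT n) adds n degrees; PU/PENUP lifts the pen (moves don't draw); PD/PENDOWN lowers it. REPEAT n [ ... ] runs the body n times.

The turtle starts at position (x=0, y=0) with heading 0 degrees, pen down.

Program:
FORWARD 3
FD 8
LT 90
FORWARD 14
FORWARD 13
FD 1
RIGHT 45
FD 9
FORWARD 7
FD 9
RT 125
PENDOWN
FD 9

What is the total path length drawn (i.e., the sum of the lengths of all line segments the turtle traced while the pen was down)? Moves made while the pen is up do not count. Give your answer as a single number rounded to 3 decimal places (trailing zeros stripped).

Executing turtle program step by step:
Start: pos=(0,0), heading=0, pen down
FD 3: (0,0) -> (3,0) [heading=0, draw]
FD 8: (3,0) -> (11,0) [heading=0, draw]
LT 90: heading 0 -> 90
FD 14: (11,0) -> (11,14) [heading=90, draw]
FD 13: (11,14) -> (11,27) [heading=90, draw]
FD 1: (11,27) -> (11,28) [heading=90, draw]
RT 45: heading 90 -> 45
FD 9: (11,28) -> (17.364,34.364) [heading=45, draw]
FD 7: (17.364,34.364) -> (22.314,39.314) [heading=45, draw]
FD 9: (22.314,39.314) -> (28.678,45.678) [heading=45, draw]
RT 125: heading 45 -> 280
PD: pen down
FD 9: (28.678,45.678) -> (30.241,36.814) [heading=280, draw]
Final: pos=(30.241,36.814), heading=280, 9 segment(s) drawn

Segment lengths:
  seg 1: (0,0) -> (3,0), length = 3
  seg 2: (3,0) -> (11,0), length = 8
  seg 3: (11,0) -> (11,14), length = 14
  seg 4: (11,14) -> (11,27), length = 13
  seg 5: (11,27) -> (11,28), length = 1
  seg 6: (11,28) -> (17.364,34.364), length = 9
  seg 7: (17.364,34.364) -> (22.314,39.314), length = 7
  seg 8: (22.314,39.314) -> (28.678,45.678), length = 9
  seg 9: (28.678,45.678) -> (30.241,36.814), length = 9
Total = 73

Answer: 73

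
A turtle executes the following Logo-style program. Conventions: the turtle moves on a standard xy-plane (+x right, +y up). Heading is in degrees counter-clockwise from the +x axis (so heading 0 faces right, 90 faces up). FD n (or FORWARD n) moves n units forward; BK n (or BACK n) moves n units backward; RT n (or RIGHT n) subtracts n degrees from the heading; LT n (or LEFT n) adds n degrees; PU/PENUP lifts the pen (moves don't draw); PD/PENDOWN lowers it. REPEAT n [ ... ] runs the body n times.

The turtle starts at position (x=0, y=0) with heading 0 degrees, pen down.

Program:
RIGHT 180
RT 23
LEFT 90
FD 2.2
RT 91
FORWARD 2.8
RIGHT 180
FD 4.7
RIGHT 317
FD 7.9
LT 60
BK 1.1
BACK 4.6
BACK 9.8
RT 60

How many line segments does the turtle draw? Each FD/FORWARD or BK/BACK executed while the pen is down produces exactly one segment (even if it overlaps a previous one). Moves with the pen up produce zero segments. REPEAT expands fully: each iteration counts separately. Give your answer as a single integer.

Executing turtle program step by step:
Start: pos=(0,0), heading=0, pen down
RT 180: heading 0 -> 180
RT 23: heading 180 -> 157
LT 90: heading 157 -> 247
FD 2.2: (0,0) -> (-0.86,-2.025) [heading=247, draw]
RT 91: heading 247 -> 156
FD 2.8: (-0.86,-2.025) -> (-3.418,-0.886) [heading=156, draw]
RT 180: heading 156 -> 336
FD 4.7: (-3.418,-0.886) -> (0.876,-2.798) [heading=336, draw]
RT 317: heading 336 -> 19
FD 7.9: (0.876,-2.798) -> (8.346,-0.226) [heading=19, draw]
LT 60: heading 19 -> 79
BK 1.1: (8.346,-0.226) -> (8.136,-1.306) [heading=79, draw]
BK 4.6: (8.136,-1.306) -> (7.258,-5.821) [heading=79, draw]
BK 9.8: (7.258,-5.821) -> (5.388,-15.441) [heading=79, draw]
RT 60: heading 79 -> 19
Final: pos=(5.388,-15.441), heading=19, 7 segment(s) drawn
Segments drawn: 7

Answer: 7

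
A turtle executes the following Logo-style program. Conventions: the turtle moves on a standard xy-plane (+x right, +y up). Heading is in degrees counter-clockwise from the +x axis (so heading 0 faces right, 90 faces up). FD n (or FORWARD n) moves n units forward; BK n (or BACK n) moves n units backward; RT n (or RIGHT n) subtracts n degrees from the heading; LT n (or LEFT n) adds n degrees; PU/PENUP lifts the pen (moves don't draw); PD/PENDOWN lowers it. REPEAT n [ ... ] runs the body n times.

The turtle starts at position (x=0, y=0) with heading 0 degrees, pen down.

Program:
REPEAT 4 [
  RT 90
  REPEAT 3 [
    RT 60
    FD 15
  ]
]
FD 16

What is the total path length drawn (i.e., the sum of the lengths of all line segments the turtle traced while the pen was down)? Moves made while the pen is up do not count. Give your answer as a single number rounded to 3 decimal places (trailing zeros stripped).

Answer: 196

Derivation:
Executing turtle program step by step:
Start: pos=(0,0), heading=0, pen down
REPEAT 4 [
  -- iteration 1/4 --
  RT 90: heading 0 -> 270
  REPEAT 3 [
    -- iteration 1/3 --
    RT 60: heading 270 -> 210
    FD 15: (0,0) -> (-12.99,-7.5) [heading=210, draw]
    -- iteration 2/3 --
    RT 60: heading 210 -> 150
    FD 15: (-12.99,-7.5) -> (-25.981,0) [heading=150, draw]
    -- iteration 3/3 --
    RT 60: heading 150 -> 90
    FD 15: (-25.981,0) -> (-25.981,15) [heading=90, draw]
  ]
  -- iteration 2/4 --
  RT 90: heading 90 -> 0
  REPEAT 3 [
    -- iteration 1/3 --
    RT 60: heading 0 -> 300
    FD 15: (-25.981,15) -> (-18.481,2.01) [heading=300, draw]
    -- iteration 2/3 --
    RT 60: heading 300 -> 240
    FD 15: (-18.481,2.01) -> (-25.981,-10.981) [heading=240, draw]
    -- iteration 3/3 --
    RT 60: heading 240 -> 180
    FD 15: (-25.981,-10.981) -> (-40.981,-10.981) [heading=180, draw]
  ]
  -- iteration 3/4 --
  RT 90: heading 180 -> 90
  REPEAT 3 [
    -- iteration 1/3 --
    RT 60: heading 90 -> 30
    FD 15: (-40.981,-10.981) -> (-27.99,-3.481) [heading=30, draw]
    -- iteration 2/3 --
    RT 60: heading 30 -> 330
    FD 15: (-27.99,-3.481) -> (-15,-10.981) [heading=330, draw]
    -- iteration 3/3 --
    RT 60: heading 330 -> 270
    FD 15: (-15,-10.981) -> (-15,-25.981) [heading=270, draw]
  ]
  -- iteration 4/4 --
  RT 90: heading 270 -> 180
  REPEAT 3 [
    -- iteration 1/3 --
    RT 60: heading 180 -> 120
    FD 15: (-15,-25.981) -> (-22.5,-12.99) [heading=120, draw]
    -- iteration 2/3 --
    RT 60: heading 120 -> 60
    FD 15: (-22.5,-12.99) -> (-15,0) [heading=60, draw]
    -- iteration 3/3 --
    RT 60: heading 60 -> 0
    FD 15: (-15,0) -> (0,0) [heading=0, draw]
  ]
]
FD 16: (0,0) -> (16,0) [heading=0, draw]
Final: pos=(16,0), heading=0, 13 segment(s) drawn

Segment lengths:
  seg 1: (0,0) -> (-12.99,-7.5), length = 15
  seg 2: (-12.99,-7.5) -> (-25.981,0), length = 15
  seg 3: (-25.981,0) -> (-25.981,15), length = 15
  seg 4: (-25.981,15) -> (-18.481,2.01), length = 15
  seg 5: (-18.481,2.01) -> (-25.981,-10.981), length = 15
  seg 6: (-25.981,-10.981) -> (-40.981,-10.981), length = 15
  seg 7: (-40.981,-10.981) -> (-27.99,-3.481), length = 15
  seg 8: (-27.99,-3.481) -> (-15,-10.981), length = 15
  seg 9: (-15,-10.981) -> (-15,-25.981), length = 15
  seg 10: (-15,-25.981) -> (-22.5,-12.99), length = 15
  seg 11: (-22.5,-12.99) -> (-15,0), length = 15
  seg 12: (-15,0) -> (0,0), length = 15
  seg 13: (0,0) -> (16,0), length = 16
Total = 196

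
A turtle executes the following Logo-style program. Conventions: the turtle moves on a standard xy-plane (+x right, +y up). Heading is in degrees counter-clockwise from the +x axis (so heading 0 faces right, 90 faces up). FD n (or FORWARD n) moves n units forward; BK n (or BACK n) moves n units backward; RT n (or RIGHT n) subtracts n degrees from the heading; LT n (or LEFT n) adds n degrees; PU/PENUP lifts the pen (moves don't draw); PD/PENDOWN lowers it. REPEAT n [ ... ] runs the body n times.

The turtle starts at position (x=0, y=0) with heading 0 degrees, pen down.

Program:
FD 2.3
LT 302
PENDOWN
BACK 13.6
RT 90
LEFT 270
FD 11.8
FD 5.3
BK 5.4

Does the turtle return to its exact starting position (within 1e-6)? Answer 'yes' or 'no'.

Answer: no

Derivation:
Executing turtle program step by step:
Start: pos=(0,0), heading=0, pen down
FD 2.3: (0,0) -> (2.3,0) [heading=0, draw]
LT 302: heading 0 -> 302
PD: pen down
BK 13.6: (2.3,0) -> (-4.907,11.533) [heading=302, draw]
RT 90: heading 302 -> 212
LT 270: heading 212 -> 122
FD 11.8: (-4.907,11.533) -> (-11.16,21.54) [heading=122, draw]
FD 5.3: (-11.16,21.54) -> (-13.969,26.035) [heading=122, draw]
BK 5.4: (-13.969,26.035) -> (-11.107,21.456) [heading=122, draw]
Final: pos=(-11.107,21.456), heading=122, 5 segment(s) drawn

Start position: (0, 0)
Final position: (-11.107, 21.456)
Distance = 24.16; >= 1e-6 -> NOT closed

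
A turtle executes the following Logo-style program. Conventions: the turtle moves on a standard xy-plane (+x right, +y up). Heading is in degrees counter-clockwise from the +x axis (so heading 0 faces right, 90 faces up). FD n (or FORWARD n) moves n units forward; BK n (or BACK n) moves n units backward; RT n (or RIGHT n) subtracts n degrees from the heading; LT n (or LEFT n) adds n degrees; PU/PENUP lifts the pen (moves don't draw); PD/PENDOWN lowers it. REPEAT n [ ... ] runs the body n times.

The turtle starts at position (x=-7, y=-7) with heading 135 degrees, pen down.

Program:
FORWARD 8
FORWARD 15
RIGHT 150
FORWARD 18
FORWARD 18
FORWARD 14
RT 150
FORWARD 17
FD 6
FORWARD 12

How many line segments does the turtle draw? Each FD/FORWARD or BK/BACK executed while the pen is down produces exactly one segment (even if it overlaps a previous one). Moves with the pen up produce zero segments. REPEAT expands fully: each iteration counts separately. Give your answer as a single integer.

Executing turtle program step by step:
Start: pos=(-7,-7), heading=135, pen down
FD 8: (-7,-7) -> (-12.657,-1.343) [heading=135, draw]
FD 15: (-12.657,-1.343) -> (-23.263,9.263) [heading=135, draw]
RT 150: heading 135 -> 345
FD 18: (-23.263,9.263) -> (-5.877,4.605) [heading=345, draw]
FD 18: (-5.877,4.605) -> (11.51,-0.054) [heading=345, draw]
FD 14: (11.51,-0.054) -> (25.033,-3.677) [heading=345, draw]
RT 150: heading 345 -> 195
FD 17: (25.033,-3.677) -> (8.612,-8.077) [heading=195, draw]
FD 6: (8.612,-8.077) -> (2.817,-9.63) [heading=195, draw]
FD 12: (2.817,-9.63) -> (-8.775,-12.736) [heading=195, draw]
Final: pos=(-8.775,-12.736), heading=195, 8 segment(s) drawn
Segments drawn: 8

Answer: 8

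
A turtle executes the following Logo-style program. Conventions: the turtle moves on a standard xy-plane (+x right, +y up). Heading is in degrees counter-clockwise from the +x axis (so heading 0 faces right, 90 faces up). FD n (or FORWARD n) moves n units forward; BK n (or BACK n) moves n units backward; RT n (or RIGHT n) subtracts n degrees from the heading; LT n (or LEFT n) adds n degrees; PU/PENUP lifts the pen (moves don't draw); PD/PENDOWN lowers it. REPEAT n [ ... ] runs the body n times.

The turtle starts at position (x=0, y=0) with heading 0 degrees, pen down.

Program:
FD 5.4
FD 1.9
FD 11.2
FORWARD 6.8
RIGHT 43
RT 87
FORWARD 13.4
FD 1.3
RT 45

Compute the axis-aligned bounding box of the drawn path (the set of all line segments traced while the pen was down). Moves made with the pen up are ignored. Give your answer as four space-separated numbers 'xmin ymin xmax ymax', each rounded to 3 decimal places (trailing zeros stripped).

Answer: 0 -11.261 25.3 0

Derivation:
Executing turtle program step by step:
Start: pos=(0,0), heading=0, pen down
FD 5.4: (0,0) -> (5.4,0) [heading=0, draw]
FD 1.9: (5.4,0) -> (7.3,0) [heading=0, draw]
FD 11.2: (7.3,0) -> (18.5,0) [heading=0, draw]
FD 6.8: (18.5,0) -> (25.3,0) [heading=0, draw]
RT 43: heading 0 -> 317
RT 87: heading 317 -> 230
FD 13.4: (25.3,0) -> (16.687,-10.265) [heading=230, draw]
FD 1.3: (16.687,-10.265) -> (15.851,-11.261) [heading=230, draw]
RT 45: heading 230 -> 185
Final: pos=(15.851,-11.261), heading=185, 6 segment(s) drawn

Segment endpoints: x in {0, 5.4, 7.3, 15.851, 16.687, 18.5, 25.3}, y in {-11.261, -10.265, 0}
xmin=0, ymin=-11.261, xmax=25.3, ymax=0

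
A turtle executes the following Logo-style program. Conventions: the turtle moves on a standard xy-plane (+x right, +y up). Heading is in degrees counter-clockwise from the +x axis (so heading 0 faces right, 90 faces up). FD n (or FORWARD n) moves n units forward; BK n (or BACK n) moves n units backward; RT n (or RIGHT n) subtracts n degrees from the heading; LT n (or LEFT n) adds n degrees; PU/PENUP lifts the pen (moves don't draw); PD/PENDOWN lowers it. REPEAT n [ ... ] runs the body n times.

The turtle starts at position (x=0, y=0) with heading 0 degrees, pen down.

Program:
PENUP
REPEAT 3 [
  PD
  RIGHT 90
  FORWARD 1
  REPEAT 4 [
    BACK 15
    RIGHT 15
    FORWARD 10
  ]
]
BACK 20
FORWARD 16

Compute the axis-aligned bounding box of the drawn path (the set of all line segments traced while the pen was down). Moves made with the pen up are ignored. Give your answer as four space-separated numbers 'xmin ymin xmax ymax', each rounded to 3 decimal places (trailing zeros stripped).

Answer: -8.785 -5.088 11.535 33.267

Derivation:
Executing turtle program step by step:
Start: pos=(0,0), heading=0, pen down
PU: pen up
REPEAT 3 [
  -- iteration 1/3 --
  PD: pen down
  RT 90: heading 0 -> 270
  FD 1: (0,0) -> (0,-1) [heading=270, draw]
  REPEAT 4 [
    -- iteration 1/4 --
    BK 15: (0,-1) -> (0,14) [heading=270, draw]
    RT 15: heading 270 -> 255
    FD 10: (0,14) -> (-2.588,4.341) [heading=255, draw]
    -- iteration 2/4 --
    BK 15: (-2.588,4.341) -> (1.294,18.83) [heading=255, draw]
    RT 15: heading 255 -> 240
    FD 10: (1.294,18.83) -> (-3.706,10.169) [heading=240, draw]
    -- iteration 3/4 --
    BK 15: (-3.706,10.169) -> (3.794,23.16) [heading=240, draw]
    RT 15: heading 240 -> 225
    FD 10: (3.794,23.16) -> (-3.277,16.089) [heading=225, draw]
    -- iteration 4/4 --
    BK 15: (-3.277,16.089) -> (7.33,26.695) [heading=225, draw]
    RT 15: heading 225 -> 210
    FD 10: (7.33,26.695) -> (-1.331,21.695) [heading=210, draw]
  ]
  -- iteration 2/3 --
  PD: pen down
  RT 90: heading 210 -> 120
  FD 1: (-1.331,21.695) -> (-1.831,22.561) [heading=120, draw]
  REPEAT 4 [
    -- iteration 1/4 --
    BK 15: (-1.831,22.561) -> (5.669,9.571) [heading=120, draw]
    RT 15: heading 120 -> 105
    FD 10: (5.669,9.571) -> (3.081,19.23) [heading=105, draw]
    -- iteration 2/4 --
    BK 15: (3.081,19.23) -> (6.963,4.741) [heading=105, draw]
    RT 15: heading 105 -> 90
    FD 10: (6.963,4.741) -> (6.963,14.741) [heading=90, draw]
    -- iteration 3/4 --
    BK 15: (6.963,14.741) -> (6.963,-0.259) [heading=90, draw]
    RT 15: heading 90 -> 75
    FD 10: (6.963,-0.259) -> (9.552,9.401) [heading=75, draw]
    -- iteration 4/4 --
    BK 15: (9.552,9.401) -> (5.669,-5.088) [heading=75, draw]
    RT 15: heading 75 -> 60
    FD 10: (5.669,-5.088) -> (10.669,3.572) [heading=60, draw]
  ]
  -- iteration 3/3 --
  PD: pen down
  RT 90: heading 60 -> 330
  FD 1: (10.669,3.572) -> (11.535,3.072) [heading=330, draw]
  REPEAT 4 [
    -- iteration 1/4 --
    BK 15: (11.535,3.072) -> (-1.455,10.572) [heading=330, draw]
    RT 15: heading 330 -> 315
    FD 10: (-1.455,10.572) -> (5.616,3.501) [heading=315, draw]
    -- iteration 2/4 --
    BK 15: (5.616,3.501) -> (-4.991,14.107) [heading=315, draw]
    RT 15: heading 315 -> 300
    FD 10: (-4.991,14.107) -> (0.009,5.447) [heading=300, draw]
    -- iteration 3/4 --
    BK 15: (0.009,5.447) -> (-7.491,18.438) [heading=300, draw]
    RT 15: heading 300 -> 285
    FD 10: (-7.491,18.438) -> (-4.902,8.778) [heading=285, draw]
    -- iteration 4/4 --
    BK 15: (-4.902,8.778) -> (-8.785,23.267) [heading=285, draw]
    RT 15: heading 285 -> 270
    FD 10: (-8.785,23.267) -> (-8.785,13.267) [heading=270, draw]
  ]
]
BK 20: (-8.785,13.267) -> (-8.785,33.267) [heading=270, draw]
FD 16: (-8.785,33.267) -> (-8.785,17.267) [heading=270, draw]
Final: pos=(-8.785,17.267), heading=270, 29 segment(s) drawn

Segment endpoints: x in {-8.785, -8.785, -8.785, -7.491, -4.991, -4.902, -3.706, -3.277, -2.588, -1.831, -1.455, -1.331, 0, 0, 0, 0.009, 1.294, 3.081, 3.794, 5.616, 5.669, 5.669, 6.963, 6.963, 6.963, 7.33, 9.552, 10.669, 11.535}, y in {-5.088, -1, -0.259, 0, 3.072, 3.501, 3.572, 4.341, 4.741, 5.447, 8.778, 9.401, 9.571, 10.169, 10.572, 13.267, 14, 14.107, 14.741, 16.089, 17.267, 18.438, 18.83, 19.23, 21.695, 22.561, 23.16, 23.267, 26.695, 33.267}
xmin=-8.785, ymin=-5.088, xmax=11.535, ymax=33.267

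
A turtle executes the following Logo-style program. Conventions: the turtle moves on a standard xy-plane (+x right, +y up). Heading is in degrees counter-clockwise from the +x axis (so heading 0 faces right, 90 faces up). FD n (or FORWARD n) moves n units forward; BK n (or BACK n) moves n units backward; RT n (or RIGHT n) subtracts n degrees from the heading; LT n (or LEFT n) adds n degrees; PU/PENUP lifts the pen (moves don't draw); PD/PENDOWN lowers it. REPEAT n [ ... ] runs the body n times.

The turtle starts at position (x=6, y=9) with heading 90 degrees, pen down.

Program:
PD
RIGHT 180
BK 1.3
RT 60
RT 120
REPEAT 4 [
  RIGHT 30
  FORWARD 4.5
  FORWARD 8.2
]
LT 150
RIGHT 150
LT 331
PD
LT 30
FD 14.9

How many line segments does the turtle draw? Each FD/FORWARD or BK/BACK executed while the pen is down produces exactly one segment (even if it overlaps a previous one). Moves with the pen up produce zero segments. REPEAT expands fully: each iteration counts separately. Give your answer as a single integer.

Answer: 10

Derivation:
Executing turtle program step by step:
Start: pos=(6,9), heading=90, pen down
PD: pen down
RT 180: heading 90 -> 270
BK 1.3: (6,9) -> (6,10.3) [heading=270, draw]
RT 60: heading 270 -> 210
RT 120: heading 210 -> 90
REPEAT 4 [
  -- iteration 1/4 --
  RT 30: heading 90 -> 60
  FD 4.5: (6,10.3) -> (8.25,14.197) [heading=60, draw]
  FD 8.2: (8.25,14.197) -> (12.35,21.299) [heading=60, draw]
  -- iteration 2/4 --
  RT 30: heading 60 -> 30
  FD 4.5: (12.35,21.299) -> (16.247,23.549) [heading=30, draw]
  FD 8.2: (16.247,23.549) -> (23.349,27.649) [heading=30, draw]
  -- iteration 3/4 --
  RT 30: heading 30 -> 0
  FD 4.5: (23.349,27.649) -> (27.849,27.649) [heading=0, draw]
  FD 8.2: (27.849,27.649) -> (36.049,27.649) [heading=0, draw]
  -- iteration 4/4 --
  RT 30: heading 0 -> 330
  FD 4.5: (36.049,27.649) -> (39.946,25.399) [heading=330, draw]
  FD 8.2: (39.946,25.399) -> (47.047,21.299) [heading=330, draw]
]
LT 150: heading 330 -> 120
RT 150: heading 120 -> 330
LT 331: heading 330 -> 301
PD: pen down
LT 30: heading 301 -> 331
FD 14.9: (47.047,21.299) -> (60.079,14.075) [heading=331, draw]
Final: pos=(60.079,14.075), heading=331, 10 segment(s) drawn
Segments drawn: 10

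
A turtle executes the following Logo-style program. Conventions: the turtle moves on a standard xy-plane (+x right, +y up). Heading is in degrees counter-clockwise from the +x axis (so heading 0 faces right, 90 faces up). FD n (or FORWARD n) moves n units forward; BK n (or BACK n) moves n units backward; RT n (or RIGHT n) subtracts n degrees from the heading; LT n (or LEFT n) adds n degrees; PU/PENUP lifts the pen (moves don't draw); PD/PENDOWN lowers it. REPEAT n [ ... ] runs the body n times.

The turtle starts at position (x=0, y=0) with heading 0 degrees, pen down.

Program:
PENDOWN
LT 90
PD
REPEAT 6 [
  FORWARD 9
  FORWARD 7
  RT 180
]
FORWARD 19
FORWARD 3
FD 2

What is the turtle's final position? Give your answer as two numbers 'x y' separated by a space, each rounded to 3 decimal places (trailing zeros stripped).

Executing turtle program step by step:
Start: pos=(0,0), heading=0, pen down
PD: pen down
LT 90: heading 0 -> 90
PD: pen down
REPEAT 6 [
  -- iteration 1/6 --
  FD 9: (0,0) -> (0,9) [heading=90, draw]
  FD 7: (0,9) -> (0,16) [heading=90, draw]
  RT 180: heading 90 -> 270
  -- iteration 2/6 --
  FD 9: (0,16) -> (0,7) [heading=270, draw]
  FD 7: (0,7) -> (0,0) [heading=270, draw]
  RT 180: heading 270 -> 90
  -- iteration 3/6 --
  FD 9: (0,0) -> (0,9) [heading=90, draw]
  FD 7: (0,9) -> (0,16) [heading=90, draw]
  RT 180: heading 90 -> 270
  -- iteration 4/6 --
  FD 9: (0,16) -> (0,7) [heading=270, draw]
  FD 7: (0,7) -> (0,0) [heading=270, draw]
  RT 180: heading 270 -> 90
  -- iteration 5/6 --
  FD 9: (0,0) -> (0,9) [heading=90, draw]
  FD 7: (0,9) -> (0,16) [heading=90, draw]
  RT 180: heading 90 -> 270
  -- iteration 6/6 --
  FD 9: (0,16) -> (0,7) [heading=270, draw]
  FD 7: (0,7) -> (0,0) [heading=270, draw]
  RT 180: heading 270 -> 90
]
FD 19: (0,0) -> (0,19) [heading=90, draw]
FD 3: (0,19) -> (0,22) [heading=90, draw]
FD 2: (0,22) -> (0,24) [heading=90, draw]
Final: pos=(0,24), heading=90, 15 segment(s) drawn

Answer: 0 24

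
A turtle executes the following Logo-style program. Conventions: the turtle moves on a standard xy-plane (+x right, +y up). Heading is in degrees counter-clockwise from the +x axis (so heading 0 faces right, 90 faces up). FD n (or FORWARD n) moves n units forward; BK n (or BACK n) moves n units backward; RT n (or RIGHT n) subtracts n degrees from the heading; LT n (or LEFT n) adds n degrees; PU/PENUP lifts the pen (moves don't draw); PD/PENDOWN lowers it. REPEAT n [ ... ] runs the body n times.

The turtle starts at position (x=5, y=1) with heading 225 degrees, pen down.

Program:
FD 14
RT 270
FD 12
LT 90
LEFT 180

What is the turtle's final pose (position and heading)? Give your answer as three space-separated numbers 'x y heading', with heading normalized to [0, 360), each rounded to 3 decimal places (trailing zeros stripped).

Executing turtle program step by step:
Start: pos=(5,1), heading=225, pen down
FD 14: (5,1) -> (-4.899,-8.899) [heading=225, draw]
RT 270: heading 225 -> 315
FD 12: (-4.899,-8.899) -> (3.586,-17.385) [heading=315, draw]
LT 90: heading 315 -> 45
LT 180: heading 45 -> 225
Final: pos=(3.586,-17.385), heading=225, 2 segment(s) drawn

Answer: 3.586 -17.385 225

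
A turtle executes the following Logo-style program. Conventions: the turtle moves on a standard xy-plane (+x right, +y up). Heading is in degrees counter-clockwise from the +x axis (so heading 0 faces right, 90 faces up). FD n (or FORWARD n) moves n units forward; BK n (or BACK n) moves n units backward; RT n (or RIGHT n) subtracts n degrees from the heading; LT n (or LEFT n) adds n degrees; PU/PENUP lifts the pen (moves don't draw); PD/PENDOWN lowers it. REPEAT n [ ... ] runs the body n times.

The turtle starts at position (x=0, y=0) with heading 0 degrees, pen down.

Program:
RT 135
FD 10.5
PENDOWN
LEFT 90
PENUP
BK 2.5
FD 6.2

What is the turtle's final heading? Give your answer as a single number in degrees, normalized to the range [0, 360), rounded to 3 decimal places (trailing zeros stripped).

Executing turtle program step by step:
Start: pos=(0,0), heading=0, pen down
RT 135: heading 0 -> 225
FD 10.5: (0,0) -> (-7.425,-7.425) [heading=225, draw]
PD: pen down
LT 90: heading 225 -> 315
PU: pen up
BK 2.5: (-7.425,-7.425) -> (-9.192,-5.657) [heading=315, move]
FD 6.2: (-9.192,-5.657) -> (-4.808,-10.041) [heading=315, move]
Final: pos=(-4.808,-10.041), heading=315, 1 segment(s) drawn

Answer: 315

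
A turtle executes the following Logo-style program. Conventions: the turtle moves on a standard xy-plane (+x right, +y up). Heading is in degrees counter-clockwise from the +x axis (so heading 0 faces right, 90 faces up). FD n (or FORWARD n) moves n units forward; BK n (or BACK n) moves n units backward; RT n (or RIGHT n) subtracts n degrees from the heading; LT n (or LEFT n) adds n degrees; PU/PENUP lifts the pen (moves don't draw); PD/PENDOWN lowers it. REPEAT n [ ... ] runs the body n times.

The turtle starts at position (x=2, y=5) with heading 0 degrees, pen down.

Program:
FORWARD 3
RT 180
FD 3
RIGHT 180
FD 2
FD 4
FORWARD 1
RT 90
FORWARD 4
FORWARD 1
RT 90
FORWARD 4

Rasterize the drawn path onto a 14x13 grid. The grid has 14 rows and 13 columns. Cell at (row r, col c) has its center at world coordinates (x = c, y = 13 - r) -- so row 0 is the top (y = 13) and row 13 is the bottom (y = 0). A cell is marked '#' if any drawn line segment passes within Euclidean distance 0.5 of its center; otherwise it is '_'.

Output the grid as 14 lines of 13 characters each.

Segment 0: (2,5) -> (5,5)
Segment 1: (5,5) -> (2,5)
Segment 2: (2,5) -> (4,5)
Segment 3: (4,5) -> (8,5)
Segment 4: (8,5) -> (9,5)
Segment 5: (9,5) -> (9,1)
Segment 6: (9,1) -> (9,0)
Segment 7: (9,0) -> (5,0)

Answer: _____________
_____________
_____________
_____________
_____________
_____________
_____________
_____________
__########___
_________#___
_________#___
_________#___
_________#___
_____#####___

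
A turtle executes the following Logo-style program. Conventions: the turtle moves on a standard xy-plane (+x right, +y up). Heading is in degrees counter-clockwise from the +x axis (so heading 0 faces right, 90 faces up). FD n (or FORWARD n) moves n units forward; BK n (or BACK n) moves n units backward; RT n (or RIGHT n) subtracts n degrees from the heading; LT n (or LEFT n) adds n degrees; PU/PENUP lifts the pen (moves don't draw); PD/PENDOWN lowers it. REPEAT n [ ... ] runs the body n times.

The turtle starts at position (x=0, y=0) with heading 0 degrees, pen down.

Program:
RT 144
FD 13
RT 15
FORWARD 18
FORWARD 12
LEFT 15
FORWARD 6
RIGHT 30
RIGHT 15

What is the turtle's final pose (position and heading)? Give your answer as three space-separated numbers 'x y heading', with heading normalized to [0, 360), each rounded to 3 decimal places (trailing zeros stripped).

Executing turtle program step by step:
Start: pos=(0,0), heading=0, pen down
RT 144: heading 0 -> 216
FD 13: (0,0) -> (-10.517,-7.641) [heading=216, draw]
RT 15: heading 216 -> 201
FD 18: (-10.517,-7.641) -> (-27.322,-14.092) [heading=201, draw]
FD 12: (-27.322,-14.092) -> (-38.525,-18.392) [heading=201, draw]
LT 15: heading 201 -> 216
FD 6: (-38.525,-18.392) -> (-43.379,-21.919) [heading=216, draw]
RT 30: heading 216 -> 186
RT 15: heading 186 -> 171
Final: pos=(-43.379,-21.919), heading=171, 4 segment(s) drawn

Answer: -43.379 -21.919 171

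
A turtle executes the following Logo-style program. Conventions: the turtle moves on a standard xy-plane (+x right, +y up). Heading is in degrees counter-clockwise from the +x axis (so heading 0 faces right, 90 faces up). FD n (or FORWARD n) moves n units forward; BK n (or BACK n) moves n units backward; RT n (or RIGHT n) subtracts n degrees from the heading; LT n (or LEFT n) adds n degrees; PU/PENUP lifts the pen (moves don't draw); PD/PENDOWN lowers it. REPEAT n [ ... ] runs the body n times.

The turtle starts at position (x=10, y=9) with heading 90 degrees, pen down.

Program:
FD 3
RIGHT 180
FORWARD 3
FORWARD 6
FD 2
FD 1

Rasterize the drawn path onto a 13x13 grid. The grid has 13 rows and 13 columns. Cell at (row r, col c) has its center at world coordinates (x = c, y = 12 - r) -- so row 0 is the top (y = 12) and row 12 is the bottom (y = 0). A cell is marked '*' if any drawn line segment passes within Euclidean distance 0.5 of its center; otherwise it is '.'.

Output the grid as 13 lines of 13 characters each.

Answer: ..........*..
..........*..
..........*..
..........*..
..........*..
..........*..
..........*..
..........*..
..........*..
..........*..
..........*..
..........*..
..........*..

Derivation:
Segment 0: (10,9) -> (10,12)
Segment 1: (10,12) -> (10,9)
Segment 2: (10,9) -> (10,3)
Segment 3: (10,3) -> (10,1)
Segment 4: (10,1) -> (10,0)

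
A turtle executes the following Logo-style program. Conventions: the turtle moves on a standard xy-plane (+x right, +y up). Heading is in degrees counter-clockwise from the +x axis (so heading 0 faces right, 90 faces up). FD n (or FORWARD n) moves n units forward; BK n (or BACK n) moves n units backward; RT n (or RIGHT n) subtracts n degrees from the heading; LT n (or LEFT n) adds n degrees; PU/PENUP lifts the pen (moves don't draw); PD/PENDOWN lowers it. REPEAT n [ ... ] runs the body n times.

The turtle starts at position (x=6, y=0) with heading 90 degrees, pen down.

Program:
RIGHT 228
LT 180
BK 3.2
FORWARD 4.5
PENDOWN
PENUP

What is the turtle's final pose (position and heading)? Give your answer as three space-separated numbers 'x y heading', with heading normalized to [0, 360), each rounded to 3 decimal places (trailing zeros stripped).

Executing turtle program step by step:
Start: pos=(6,0), heading=90, pen down
RT 228: heading 90 -> 222
LT 180: heading 222 -> 42
BK 3.2: (6,0) -> (3.622,-2.141) [heading=42, draw]
FD 4.5: (3.622,-2.141) -> (6.966,0.87) [heading=42, draw]
PD: pen down
PU: pen up
Final: pos=(6.966,0.87), heading=42, 2 segment(s) drawn

Answer: 6.966 0.87 42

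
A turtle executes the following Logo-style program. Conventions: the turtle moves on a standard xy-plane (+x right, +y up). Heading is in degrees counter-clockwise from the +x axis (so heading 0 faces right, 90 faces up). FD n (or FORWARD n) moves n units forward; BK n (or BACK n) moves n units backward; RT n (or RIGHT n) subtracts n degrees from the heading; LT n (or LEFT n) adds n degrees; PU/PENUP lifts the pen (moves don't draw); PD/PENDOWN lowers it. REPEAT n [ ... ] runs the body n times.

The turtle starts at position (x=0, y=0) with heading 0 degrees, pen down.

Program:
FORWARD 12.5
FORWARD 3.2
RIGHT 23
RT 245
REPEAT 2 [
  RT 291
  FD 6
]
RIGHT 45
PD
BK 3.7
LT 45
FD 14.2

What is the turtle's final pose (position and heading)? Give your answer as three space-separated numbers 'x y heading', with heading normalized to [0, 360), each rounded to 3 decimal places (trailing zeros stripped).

Answer: 0.728 -13.198 230

Derivation:
Executing turtle program step by step:
Start: pos=(0,0), heading=0, pen down
FD 12.5: (0,0) -> (12.5,0) [heading=0, draw]
FD 3.2: (12.5,0) -> (15.7,0) [heading=0, draw]
RT 23: heading 0 -> 337
RT 245: heading 337 -> 92
REPEAT 2 [
  -- iteration 1/2 --
  RT 291: heading 92 -> 161
  FD 6: (15.7,0) -> (10.027,1.953) [heading=161, draw]
  -- iteration 2/2 --
  RT 291: heading 161 -> 230
  FD 6: (10.027,1.953) -> (6.17,-2.643) [heading=230, draw]
]
RT 45: heading 230 -> 185
PD: pen down
BK 3.7: (6.17,-2.643) -> (9.856,-2.32) [heading=185, draw]
LT 45: heading 185 -> 230
FD 14.2: (9.856,-2.32) -> (0.728,-13.198) [heading=230, draw]
Final: pos=(0.728,-13.198), heading=230, 6 segment(s) drawn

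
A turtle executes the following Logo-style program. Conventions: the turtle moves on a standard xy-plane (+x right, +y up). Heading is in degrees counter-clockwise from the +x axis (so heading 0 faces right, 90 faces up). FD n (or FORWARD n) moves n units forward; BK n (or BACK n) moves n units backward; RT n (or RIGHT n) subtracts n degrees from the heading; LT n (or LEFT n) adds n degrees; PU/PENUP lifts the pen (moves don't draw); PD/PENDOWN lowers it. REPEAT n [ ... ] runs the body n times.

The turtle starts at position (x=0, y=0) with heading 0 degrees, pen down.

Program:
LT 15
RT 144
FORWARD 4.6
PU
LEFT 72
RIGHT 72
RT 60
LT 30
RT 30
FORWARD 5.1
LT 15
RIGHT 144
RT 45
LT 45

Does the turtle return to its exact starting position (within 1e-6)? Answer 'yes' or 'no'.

Answer: no

Derivation:
Executing turtle program step by step:
Start: pos=(0,0), heading=0, pen down
LT 15: heading 0 -> 15
RT 144: heading 15 -> 231
FD 4.6: (0,0) -> (-2.895,-3.575) [heading=231, draw]
PU: pen up
LT 72: heading 231 -> 303
RT 72: heading 303 -> 231
RT 60: heading 231 -> 171
LT 30: heading 171 -> 201
RT 30: heading 201 -> 171
FD 5.1: (-2.895,-3.575) -> (-7.932,-2.777) [heading=171, move]
LT 15: heading 171 -> 186
RT 144: heading 186 -> 42
RT 45: heading 42 -> 357
LT 45: heading 357 -> 42
Final: pos=(-7.932,-2.777), heading=42, 1 segment(s) drawn

Start position: (0, 0)
Final position: (-7.932, -2.777)
Distance = 8.404; >= 1e-6 -> NOT closed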